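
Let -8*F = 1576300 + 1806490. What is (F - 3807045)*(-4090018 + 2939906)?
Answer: 4864851560600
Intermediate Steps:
F = -1691395/4 (F = -(1576300 + 1806490)/8 = -1/8*3382790 = -1691395/4 ≈ -4.2285e+5)
(F - 3807045)*(-4090018 + 2939906) = (-1691395/4 - 3807045)*(-4090018 + 2939906) = -16919575/4*(-1150112) = 4864851560600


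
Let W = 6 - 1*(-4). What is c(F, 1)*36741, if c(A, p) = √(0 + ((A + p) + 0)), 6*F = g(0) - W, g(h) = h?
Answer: 12247*I*√6 ≈ 29999.0*I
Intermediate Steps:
W = 10 (W = 6 + 4 = 10)
F = -5/3 (F = (0 - 1*10)/6 = (0 - 10)/6 = (⅙)*(-10) = -5/3 ≈ -1.6667)
c(A, p) = √(A + p) (c(A, p) = √(0 + (A + p)) = √(A + p))
c(F, 1)*36741 = √(-5/3 + 1)*36741 = √(-⅔)*36741 = (I*√6/3)*36741 = 12247*I*√6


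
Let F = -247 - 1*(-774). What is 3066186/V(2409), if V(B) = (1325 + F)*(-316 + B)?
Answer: 1533093/1938118 ≈ 0.79102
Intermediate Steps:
F = 527 (F = -247 + 774 = 527)
V(B) = -585232 + 1852*B (V(B) = (1325 + 527)*(-316 + B) = 1852*(-316 + B) = -585232 + 1852*B)
3066186/V(2409) = 3066186/(-585232 + 1852*2409) = 3066186/(-585232 + 4461468) = 3066186/3876236 = 3066186*(1/3876236) = 1533093/1938118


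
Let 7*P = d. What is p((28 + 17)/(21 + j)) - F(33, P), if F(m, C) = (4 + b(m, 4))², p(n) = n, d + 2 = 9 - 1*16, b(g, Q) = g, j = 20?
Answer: -56084/41 ≈ -1367.9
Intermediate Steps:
d = -9 (d = -2 + (9 - 1*16) = -2 + (9 - 16) = -2 - 7 = -9)
P = -9/7 (P = (⅐)*(-9) = -9/7 ≈ -1.2857)
F(m, C) = (4 + m)²
p((28 + 17)/(21 + j)) - F(33, P) = (28 + 17)/(21 + 20) - (4 + 33)² = 45/41 - 1*37² = 45*(1/41) - 1*1369 = 45/41 - 1369 = -56084/41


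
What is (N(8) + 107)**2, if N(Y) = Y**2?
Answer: 29241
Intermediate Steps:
(N(8) + 107)**2 = (8**2 + 107)**2 = (64 + 107)**2 = 171**2 = 29241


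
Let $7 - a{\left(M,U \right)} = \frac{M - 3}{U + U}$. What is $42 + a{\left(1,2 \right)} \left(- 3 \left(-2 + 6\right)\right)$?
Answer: $-48$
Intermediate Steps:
$a{\left(M,U \right)} = 7 - \frac{-3 + M}{2 U}$ ($a{\left(M,U \right)} = 7 - \frac{M - 3}{U + U} = 7 - \frac{-3 + M}{2 U}$)
$42 + a{\left(1,2 \right)} \left(- 3 \left(-2 + 6\right)\right) = 42 + \frac{3 - 1 + 14 \cdot 2}{2 \cdot 2} \left(- 3 \left(-2 + 6\right)\right) = 42 + \frac{1}{2} \cdot \frac{1}{2} \left(3 - 1 + 28\right) \left(\left(-3\right) 4\right) = 42 + \frac{1}{2} \cdot \frac{1}{2} \cdot 30 \left(-12\right) = 42 + \frac{15}{2} \left(-12\right) = 42 - 90 = -48$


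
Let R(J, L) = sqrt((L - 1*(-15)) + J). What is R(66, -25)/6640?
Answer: sqrt(14)/3320 ≈ 0.0011270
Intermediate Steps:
R(J, L) = sqrt(15 + J + L) (R(J, L) = sqrt((L + 15) + J) = sqrt((15 + L) + J) = sqrt(15 + J + L))
R(66, -25)/6640 = sqrt(15 + 66 - 25)/6640 = sqrt(56)*(1/6640) = (2*sqrt(14))*(1/6640) = sqrt(14)/3320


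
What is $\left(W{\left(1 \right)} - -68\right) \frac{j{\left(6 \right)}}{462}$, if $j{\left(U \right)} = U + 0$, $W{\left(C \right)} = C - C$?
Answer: $\frac{68}{77} \approx 0.88312$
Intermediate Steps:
$W{\left(C \right)} = 0$
$j{\left(U \right)} = U$
$\left(W{\left(1 \right)} - -68\right) \frac{j{\left(6 \right)}}{462} = \left(0 - -68\right) \frac{6}{462} = \left(0 + 68\right) 6 \cdot \frac{1}{462} = 68 \cdot \frac{1}{77} = \frac{68}{77}$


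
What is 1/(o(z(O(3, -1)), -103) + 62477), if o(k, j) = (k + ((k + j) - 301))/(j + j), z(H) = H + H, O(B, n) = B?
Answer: 103/6435327 ≈ 1.6005e-5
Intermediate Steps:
z(H) = 2*H
o(k, j) = (-301 + j + 2*k)/(2*j) (o(k, j) = (k + ((j + k) - 301))/((2*j)) = (k + (-301 + j + k))*(1/(2*j)) = (-301 + j + 2*k)*(1/(2*j)) = (-301 + j + 2*k)/(2*j))
1/(o(z(O(3, -1)), -103) + 62477) = 1/((1/2)*(-301 - 103 + 2*(2*3))/(-103) + 62477) = 1/((1/2)*(-1/103)*(-301 - 103 + 2*6) + 62477) = 1/((1/2)*(-1/103)*(-301 - 103 + 12) + 62477) = 1/((1/2)*(-1/103)*(-392) + 62477) = 1/(196/103 + 62477) = 1/(6435327/103) = 103/6435327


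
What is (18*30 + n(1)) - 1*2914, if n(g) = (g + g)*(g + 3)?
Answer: -2366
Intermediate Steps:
n(g) = 2*g*(3 + g) (n(g) = (2*g)*(3 + g) = 2*g*(3 + g))
(18*30 + n(1)) - 1*2914 = (18*30 + 2*1*(3 + 1)) - 1*2914 = (540 + 2*1*4) - 2914 = (540 + 8) - 2914 = 548 - 2914 = -2366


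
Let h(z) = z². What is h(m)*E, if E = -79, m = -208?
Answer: -3417856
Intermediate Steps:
h(m)*E = (-208)²*(-79) = 43264*(-79) = -3417856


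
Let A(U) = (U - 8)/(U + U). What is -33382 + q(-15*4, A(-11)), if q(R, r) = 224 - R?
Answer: -33098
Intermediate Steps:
A(U) = (-8 + U)/(2*U) (A(U) = (-8 + U)/((2*U)) = (-8 + U)*(1/(2*U)) = (-8 + U)/(2*U))
-33382 + q(-15*4, A(-11)) = -33382 + (224 - (-15)*4) = -33382 + (224 - 1*(-60)) = -33382 + (224 + 60) = -33382 + 284 = -33098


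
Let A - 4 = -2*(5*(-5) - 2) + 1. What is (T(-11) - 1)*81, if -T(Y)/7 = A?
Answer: -33534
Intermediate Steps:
A = 59 (A = 4 + (-2*(5*(-5) - 2) + 1) = 4 + (-2*(-25 - 2) + 1) = 4 + (-2*(-27) + 1) = 4 + (54 + 1) = 4 + 55 = 59)
T(Y) = -413 (T(Y) = -7*59 = -413)
(T(-11) - 1)*81 = (-413 - 1)*81 = -414*81 = -33534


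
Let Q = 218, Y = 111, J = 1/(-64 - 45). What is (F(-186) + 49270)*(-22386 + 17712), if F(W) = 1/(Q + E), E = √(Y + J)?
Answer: -595066268443614/2584009 + 2337*√1318682/2584009 ≈ -2.3029e+8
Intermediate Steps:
J = -1/109 (J = 1/(-109) = -1/109 ≈ -0.0091743)
E = √1318682/109 (E = √(111 - 1/109) = √(12098/109) = √1318682/109 ≈ 10.535)
F(W) = 1/(218 + √1318682/109)
(F(-186) + 49270)*(-22386 + 17712) = ((11881/2584009 - √1318682/5168018) + 49270)*(-22386 + 17712) = (127314135311/2584009 - √1318682/5168018)*(-4674) = -595066268443614/2584009 + 2337*√1318682/2584009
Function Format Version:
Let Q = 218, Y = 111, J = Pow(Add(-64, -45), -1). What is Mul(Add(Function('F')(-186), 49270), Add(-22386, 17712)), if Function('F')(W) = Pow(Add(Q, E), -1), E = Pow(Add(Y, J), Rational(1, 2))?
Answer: Add(Rational(-595066268443614, 2584009), Mul(Rational(2337, 2584009), Pow(1318682, Rational(1, 2)))) ≈ -2.3029e+8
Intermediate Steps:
J = Rational(-1, 109) (J = Pow(-109, -1) = Rational(-1, 109) ≈ -0.0091743)
E = Mul(Rational(1, 109), Pow(1318682, Rational(1, 2))) (E = Pow(Add(111, Rational(-1, 109)), Rational(1, 2)) = Pow(Rational(12098, 109), Rational(1, 2)) = Mul(Rational(1, 109), Pow(1318682, Rational(1, 2))) ≈ 10.535)
Function('F')(W) = Pow(Add(218, Mul(Rational(1, 109), Pow(1318682, Rational(1, 2)))), -1)
Mul(Add(Function('F')(-186), 49270), Add(-22386, 17712)) = Mul(Add(Add(Rational(11881, 2584009), Mul(Rational(-1, 5168018), Pow(1318682, Rational(1, 2)))), 49270), Add(-22386, 17712)) = Mul(Add(Rational(127314135311, 2584009), Mul(Rational(-1, 5168018), Pow(1318682, Rational(1, 2)))), -4674) = Add(Rational(-595066268443614, 2584009), Mul(Rational(2337, 2584009), Pow(1318682, Rational(1, 2))))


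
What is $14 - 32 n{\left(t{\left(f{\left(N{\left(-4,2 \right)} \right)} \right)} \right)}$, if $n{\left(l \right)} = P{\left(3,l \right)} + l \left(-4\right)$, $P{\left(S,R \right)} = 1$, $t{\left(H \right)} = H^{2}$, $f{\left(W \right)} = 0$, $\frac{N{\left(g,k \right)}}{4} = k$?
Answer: $-18$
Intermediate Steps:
$N{\left(g,k \right)} = 4 k$
$n{\left(l \right)} = 1 - 4 l$ ($n{\left(l \right)} = 1 + l \left(-4\right) = 1 - 4 l$)
$14 - 32 n{\left(t{\left(f{\left(N{\left(-4,2 \right)} \right)} \right)} \right)} = 14 - 32 \left(1 - 4 \cdot 0^{2}\right) = 14 - 32 \left(1 - 0\right) = 14 - 32 \left(1 + 0\right) = 14 - 32 = -18$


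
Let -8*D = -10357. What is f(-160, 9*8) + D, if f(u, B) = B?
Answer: 10933/8 ≈ 1366.6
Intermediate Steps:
D = 10357/8 (D = -⅛*(-10357) = 10357/8 ≈ 1294.6)
f(-160, 9*8) + D = 9*8 + 10357/8 = 72 + 10357/8 = 10933/8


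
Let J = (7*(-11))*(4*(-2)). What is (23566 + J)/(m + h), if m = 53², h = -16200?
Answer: -24182/13391 ≈ -1.8058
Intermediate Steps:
m = 2809
J = 616 (J = -77*(-8) = 616)
(23566 + J)/(m + h) = (23566 + 616)/(2809 - 16200) = 24182/(-13391) = 24182*(-1/13391) = -24182/13391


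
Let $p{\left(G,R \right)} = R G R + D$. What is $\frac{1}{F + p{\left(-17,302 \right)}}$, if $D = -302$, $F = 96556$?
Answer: $- \frac{1}{1454214} \approx -6.8766 \cdot 10^{-7}$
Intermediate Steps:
$p{\left(G,R \right)} = -302 + G R^{2}$ ($p{\left(G,R \right)} = R G R - 302 = G R R - 302 = G R^{2} - 302 = -302 + G R^{2}$)
$\frac{1}{F + p{\left(-17,302 \right)}} = \frac{1}{96556 - \left(302 + 17 \cdot 302^{2}\right)} = \frac{1}{96556 - 1550770} = \frac{1}{-1454214} = - \frac{1}{1454214}$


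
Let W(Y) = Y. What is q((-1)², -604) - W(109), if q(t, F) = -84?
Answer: -193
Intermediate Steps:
q((-1)², -604) - W(109) = -84 - 1*109 = -84 - 109 = -193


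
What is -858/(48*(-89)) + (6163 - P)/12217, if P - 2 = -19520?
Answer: 20031903/8698504 ≈ 2.3029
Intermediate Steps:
P = -19518 (P = 2 - 19520 = -19518)
-858/(48*(-89)) + (6163 - P)/12217 = -858/(48*(-89)) + (6163 - 1*(-19518))/12217 = -858/(-4272) + (6163 + 19518)*(1/12217) = -858*(-1/4272) + 25681*(1/12217) = 143/712 + 25681/12217 = 20031903/8698504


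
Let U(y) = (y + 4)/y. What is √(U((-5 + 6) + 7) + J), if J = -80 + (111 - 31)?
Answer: √6/2 ≈ 1.2247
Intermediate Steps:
U(y) = (4 + y)/y
J = 0 (J = -80 + 80 = 0)
√(U((-5 + 6) + 7) + J) = √((4 + ((-5 + 6) + 7))/((-5 + 6) + 7) + 0) = √((4 + (1 + 7))/(1 + 7) + 0) = √((4 + 8)/8 + 0) = √((⅛)*12 + 0) = √(3/2 + 0) = √(3/2) = √6/2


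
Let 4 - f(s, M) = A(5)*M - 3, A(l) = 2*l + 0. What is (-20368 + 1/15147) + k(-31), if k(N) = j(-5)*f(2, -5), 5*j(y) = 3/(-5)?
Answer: -7715442512/378675 ≈ -20375.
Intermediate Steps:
A(l) = 2*l
j(y) = -3/25 (j(y) = (3/(-5))/5 = (3*(-1/5))/5 = (1/5)*(-3/5) = -3/25)
f(s, M) = 7 - 10*M (f(s, M) = 4 - ((2*5)*M - 3) = 4 - (10*M - 3) = 4 - (-3 + 10*M) = 4 + (3 - 10*M) = 7 - 10*M)
k(N) = -171/25 (k(N) = -3*(7 - 10*(-5))/25 = -3*(7 + 50)/25 = -3/25*57 = -171/25)
(-20368 + 1/15147) + k(-31) = (-20368 + 1/15147) - 171/25 = -308514095/15147 - 171/25 = -7715442512/378675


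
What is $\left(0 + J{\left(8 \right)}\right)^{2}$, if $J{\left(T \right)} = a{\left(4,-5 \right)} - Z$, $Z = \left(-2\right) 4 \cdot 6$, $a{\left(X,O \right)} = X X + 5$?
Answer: $4761$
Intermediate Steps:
$a{\left(X,O \right)} = 5 + X^{2}$ ($a{\left(X,O \right)} = X^{2} + 5 = 5 + X^{2}$)
$Z = -48$ ($Z = \left(-8\right) 6 = -48$)
$J{\left(T \right)} = 69$ ($J{\left(T \right)} = \left(5 + 4^{2}\right) - -48 = \left(5 + 16\right) + 48 = 21 + 48 = 69$)
$\left(0 + J{\left(8 \right)}\right)^{2} = \left(0 + 69\right)^{2} = 69^{2} = 4761$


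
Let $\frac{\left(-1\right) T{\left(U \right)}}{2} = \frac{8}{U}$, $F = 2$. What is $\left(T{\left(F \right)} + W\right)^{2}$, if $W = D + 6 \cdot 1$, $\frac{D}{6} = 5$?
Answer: $784$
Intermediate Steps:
$D = 30$ ($D = 6 \cdot 5 = 30$)
$T{\left(U \right)} = - \frac{16}{U}$ ($T{\left(U \right)} = - 2 \frac{8}{U} = - \frac{16}{U}$)
$W = 36$ ($W = 30 + 6 \cdot 1 = 30 + 6 = 36$)
$\left(T{\left(F \right)} + W\right)^{2} = \left(- \frac{16}{2} + 36\right)^{2} = \left(\left(-16\right) \frac{1}{2} + 36\right)^{2} = \left(-8 + 36\right)^{2} = 28^{2} = 784$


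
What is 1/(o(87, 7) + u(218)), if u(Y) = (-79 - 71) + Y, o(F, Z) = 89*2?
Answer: 1/246 ≈ 0.0040650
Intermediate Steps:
o(F, Z) = 178
u(Y) = -150 + Y
1/(o(87, 7) + u(218)) = 1/(178 + (-150 + 218)) = 1/(178 + 68) = 1/246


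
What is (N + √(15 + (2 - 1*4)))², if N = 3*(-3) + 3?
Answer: (6 - √13)² ≈ 5.7334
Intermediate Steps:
N = -6 (N = -9 + 3 = -6)
(N + √(15 + (2 - 1*4)))² = (-6 + √(15 + (2 - 1*4)))² = (-6 + √(15 + (2 - 4)))² = (-6 + √(15 - 2))² = (-6 + √13)²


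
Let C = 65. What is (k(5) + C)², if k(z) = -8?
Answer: 3249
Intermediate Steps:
(k(5) + C)² = (-8 + 65)² = 57² = 3249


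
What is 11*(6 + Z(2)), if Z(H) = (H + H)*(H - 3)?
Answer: 22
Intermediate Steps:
Z(H) = 2*H*(-3 + H) (Z(H) = (2*H)*(-3 + H) = 2*H*(-3 + H))
11*(6 + Z(2)) = 11*(6 + 2*2*(-3 + 2)) = 11*(6 + 2*2*(-1)) = 11*(6 - 4) = 11*2 = 22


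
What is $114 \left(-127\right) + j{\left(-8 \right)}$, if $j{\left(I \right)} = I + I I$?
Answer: $-14422$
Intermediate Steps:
$j{\left(I \right)} = I + I^{2}$
$114 \left(-127\right) + j{\left(-8 \right)} = 114 \left(-127\right) - 8 \left(1 - 8\right) = -14478 - -56 = -14478 + 56 = -14422$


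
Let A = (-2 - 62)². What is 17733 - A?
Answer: 13637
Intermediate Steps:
A = 4096 (A = (-64)² = 4096)
17733 - A = 17733 - 1*4096 = 17733 - 4096 = 13637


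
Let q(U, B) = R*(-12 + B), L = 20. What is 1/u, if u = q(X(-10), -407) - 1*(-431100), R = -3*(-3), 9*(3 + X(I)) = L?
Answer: 1/427329 ≈ 2.3401e-6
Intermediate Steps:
X(I) = -7/9 (X(I) = -3 + (⅑)*20 = -3 + 20/9 = -7/9)
R = 9
q(U, B) = -108 + 9*B (q(U, B) = 9*(-12 + B) = -108 + 9*B)
u = 427329 (u = (-108 + 9*(-407)) - 1*(-431100) = (-108 - 3663) + 431100 = -3771 + 431100 = 427329)
1/u = 1/427329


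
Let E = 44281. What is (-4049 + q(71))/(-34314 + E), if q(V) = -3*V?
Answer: -4262/9967 ≈ -0.42761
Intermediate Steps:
(-4049 + q(71))/(-34314 + E) = (-4049 - 3*71)/(-34314 + 44281) = (-4049 - 213)/9967 = -4262*1/9967 = -4262/9967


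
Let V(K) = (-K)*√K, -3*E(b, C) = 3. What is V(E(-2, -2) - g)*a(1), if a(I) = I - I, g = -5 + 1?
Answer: 0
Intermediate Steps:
E(b, C) = -1 (E(b, C) = -⅓*3 = -1)
g = -4
a(I) = 0
V(K) = -K^(3/2)
V(E(-2, -2) - g)*a(1) = -(-1 - 1*(-4))^(3/2)*0 = -(-1 + 4)^(3/2)*0 = -3^(3/2)*0 = -3*√3*0 = 0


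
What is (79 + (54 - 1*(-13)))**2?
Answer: 21316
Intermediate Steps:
(79 + (54 - 1*(-13)))**2 = (79 + (54 + 13))**2 = (79 + 67)**2 = 146**2 = 21316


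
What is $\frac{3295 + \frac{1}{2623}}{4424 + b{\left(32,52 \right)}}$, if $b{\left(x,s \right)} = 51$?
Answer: $\frac{8642786}{11737925} \approx 0.73631$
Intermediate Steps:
$\frac{3295 + \frac{1}{2623}}{4424 + b{\left(32,52 \right)}} = \frac{3295 + \frac{1}{2623}}{4424 + 51} = \frac{3295 + \frac{1}{2623}}{4475} = \frac{8642786}{2623} \cdot \frac{1}{4475} = \frac{8642786}{11737925}$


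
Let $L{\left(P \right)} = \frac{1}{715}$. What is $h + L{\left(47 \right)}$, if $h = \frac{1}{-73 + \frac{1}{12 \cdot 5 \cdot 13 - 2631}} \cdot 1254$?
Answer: $- \frac{75431363}{4391530} \approx -17.177$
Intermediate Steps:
$L{\left(P \right)} = \frac{1}{715}$
$h = - \frac{105507}{6142}$ ($h = \frac{1}{-73 + \frac{1}{60 \cdot 13 - 2631}} \cdot 1254 = \frac{1}{-73 + \frac{1}{780 - 2631}} \cdot 1254 = \frac{1}{-73 + \frac{1}{-1851}} \cdot 1254 = \frac{1}{-73 - \frac{1}{1851}} \cdot 1254 = \frac{1}{- \frac{135124}{1851}} \cdot 1254 = \left(- \frac{1851}{135124}\right) 1254 = - \frac{105507}{6142} \approx -17.178$)
$h + L{\left(47 \right)} = - \frac{105507}{6142} + \frac{1}{715} = - \frac{75431363}{4391530}$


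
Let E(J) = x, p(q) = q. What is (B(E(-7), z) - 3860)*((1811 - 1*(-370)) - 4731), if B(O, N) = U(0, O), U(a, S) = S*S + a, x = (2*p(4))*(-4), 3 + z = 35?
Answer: 7231800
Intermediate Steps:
z = 32 (z = -3 + 35 = 32)
x = -32 (x = (2*4)*(-4) = 8*(-4) = -32)
E(J) = -32
U(a, S) = a + S² (U(a, S) = S² + a = a + S²)
B(O, N) = O² (B(O, N) = 0 + O² = O²)
(B(E(-7), z) - 3860)*((1811 - 1*(-370)) - 4731) = ((-32)² - 3860)*((1811 - 1*(-370)) - 4731) = (1024 - 3860)*((1811 + 370) - 4731) = -2836*(2181 - 4731) = -2836*(-2550) = 7231800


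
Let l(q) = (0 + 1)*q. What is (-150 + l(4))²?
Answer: 21316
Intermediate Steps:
l(q) = q (l(q) = 1*q = q)
(-150 + l(4))² = (-150 + 4)² = (-146)² = 21316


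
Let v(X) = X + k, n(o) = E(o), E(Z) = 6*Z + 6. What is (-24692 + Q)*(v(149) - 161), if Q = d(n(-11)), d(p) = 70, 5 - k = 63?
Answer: 1723540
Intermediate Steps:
E(Z) = 6 + 6*Z
k = -58 (k = 5 - 1*63 = 5 - 63 = -58)
n(o) = 6 + 6*o
v(X) = -58 + X (v(X) = X - 58 = -58 + X)
Q = 70
(-24692 + Q)*(v(149) - 161) = (-24692 + 70)*((-58 + 149) - 161) = -24622*(91 - 161) = -24622*(-70) = 1723540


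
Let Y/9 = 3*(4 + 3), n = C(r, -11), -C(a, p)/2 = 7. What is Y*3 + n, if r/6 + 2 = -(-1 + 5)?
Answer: 553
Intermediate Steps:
r = -36 (r = -12 + 6*(-(-1 + 5)) = -12 + 6*(-1*4) = -12 + 6*(-4) = -12 - 24 = -36)
C(a, p) = -14 (C(a, p) = -2*7 = -14)
n = -14
Y = 189 (Y = 9*(3*(4 + 3)) = 9*(3*7) = 9*21 = 189)
Y*3 + n = 189*3 - 14 = 567 - 14 = 553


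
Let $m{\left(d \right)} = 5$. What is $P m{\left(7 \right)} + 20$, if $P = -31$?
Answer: $-135$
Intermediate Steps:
$P m{\left(7 \right)} + 20 = \left(-31\right) 5 + 20 = -155 + 20 = -135$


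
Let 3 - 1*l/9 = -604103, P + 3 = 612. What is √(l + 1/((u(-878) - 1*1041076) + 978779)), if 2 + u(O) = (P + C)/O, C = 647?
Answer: √82998590040130210387/3907127 ≈ 2331.7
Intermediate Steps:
P = 609 (P = -3 + 612 = 609)
l = 5436954 (l = 27 - 9*(-604103) = 27 + 5436927 = 5436954)
u(O) = -2 + 1256/O (u(O) = -2 + (609 + 647)/O = -2 + 1256/O)
√(l + 1/((u(-878) - 1*1041076) + 978779)) = √(5436954 + 1/(((-2 + 1256/(-878)) - 1*1041076) + 978779)) = √(5436954 + 1/(((-2 + 1256*(-1/878)) - 1041076) + 978779)) = √(5436954 + 1/(((-2 - 628/439) - 1041076) + 978779)) = √(5436954 + 1/((-1506/439 - 1041076) + 978779)) = √(5436954 + 1/(-457033870/439 + 978779)) = √(5436954 + 1/(-27349889/439)) = √(5436954 - 439/27349889) = √(148700088397667/27349889) = √82998590040130210387/3907127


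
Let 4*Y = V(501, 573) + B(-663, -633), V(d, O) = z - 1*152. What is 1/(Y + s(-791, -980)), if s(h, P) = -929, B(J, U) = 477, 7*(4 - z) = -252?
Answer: -4/3351 ≈ -0.0011937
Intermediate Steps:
z = 40 (z = 4 - ⅐*(-252) = 4 + 36 = 40)
V(d, O) = -112 (V(d, O) = 40 - 1*152 = 40 - 152 = -112)
Y = 365/4 (Y = (-112 + 477)/4 = (¼)*365 = 365/4 ≈ 91.250)
1/(Y + s(-791, -980)) = 1/(365/4 - 929) = 1/(-3351/4) = -4/3351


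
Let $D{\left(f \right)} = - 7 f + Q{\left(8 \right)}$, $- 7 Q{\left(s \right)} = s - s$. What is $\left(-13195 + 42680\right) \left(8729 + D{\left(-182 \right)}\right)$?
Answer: $294938455$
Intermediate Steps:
$Q{\left(s \right)} = 0$ ($Q{\left(s \right)} = - \frac{s - s}{7} = \left(- \frac{1}{7}\right) 0 = 0$)
$D{\left(f \right)} = - 7 f$ ($D{\left(f \right)} = - 7 f + 0 = - 7 f$)
$\left(-13195 + 42680\right) \left(8729 + D{\left(-182 \right)}\right) = \left(-13195 + 42680\right) \left(8729 - -1274\right) = 29485 \left(8729 + 1274\right) = 29485 \cdot 10003 = 294938455$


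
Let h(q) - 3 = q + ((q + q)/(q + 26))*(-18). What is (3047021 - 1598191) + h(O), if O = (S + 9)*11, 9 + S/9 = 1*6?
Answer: 62289523/43 ≈ 1.4486e+6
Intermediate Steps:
S = -27 (S = -81 + 9*(1*6) = -81 + 9*6 = -81 + 54 = -27)
O = -198 (O = (-27 + 9)*11 = -18*11 = -198)
h(q) = 3 + q - 36*q/(26 + q) (h(q) = 3 + (q + ((q + q)/(q + 26))*(-18)) = 3 + (q + ((2*q)/(26 + q))*(-18)) = 3 + (q + (2*q/(26 + q))*(-18)) = 3 + (q - 36*q/(26 + q)) = 3 + q - 36*q/(26 + q))
(3047021 - 1598191) + h(O) = (3047021 - 1598191) + (78 + (-198)² - 7*(-198))/(26 - 198) = 1448830 + (78 + 39204 + 1386)/(-172) = 1448830 - 1/172*40668 = 1448830 - 10167/43 = 62289523/43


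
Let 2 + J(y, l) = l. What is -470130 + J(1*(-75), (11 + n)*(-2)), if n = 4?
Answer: -470162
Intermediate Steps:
J(y, l) = -2 + l
-470130 + J(1*(-75), (11 + n)*(-2)) = -470130 + (-2 + (11 + 4)*(-2)) = -470130 + (-2 + 15*(-2)) = -470130 + (-2 - 30) = -470130 - 32 = -470162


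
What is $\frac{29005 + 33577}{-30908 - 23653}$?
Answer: $- \frac{4814}{4197} \approx -1.147$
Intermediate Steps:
$\frac{29005 + 33577}{-30908 - 23653} = \frac{62582}{-30908 - 23653} = \frac{62582}{-54561} = 62582 \left(- \frac{1}{54561}\right) = - \frac{4814}{4197}$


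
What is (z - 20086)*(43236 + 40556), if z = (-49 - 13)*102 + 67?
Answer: -2207332656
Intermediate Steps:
z = -6257 (z = -62*102 + 67 = -6324 + 67 = -6257)
(z - 20086)*(43236 + 40556) = (-6257 - 20086)*(43236 + 40556) = -26343*83792 = -2207332656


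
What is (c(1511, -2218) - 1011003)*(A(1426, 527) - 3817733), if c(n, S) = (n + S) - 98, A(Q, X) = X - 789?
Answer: 3863077884960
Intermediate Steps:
A(Q, X) = -789 + X
c(n, S) = -98 + S + n (c(n, S) = (S + n) - 98 = -98 + S + n)
(c(1511, -2218) - 1011003)*(A(1426, 527) - 3817733) = ((-98 - 2218 + 1511) - 1011003)*((-789 + 527) - 3817733) = (-805 - 1011003)*(-262 - 3817733) = -1011808*(-3817995) = 3863077884960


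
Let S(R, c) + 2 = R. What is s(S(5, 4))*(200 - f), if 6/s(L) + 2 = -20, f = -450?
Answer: -1950/11 ≈ -177.27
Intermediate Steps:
S(R, c) = -2 + R
s(L) = -3/11 (s(L) = 6/(-2 - 20) = 6/(-22) = 6*(-1/22) = -3/11)
s(S(5, 4))*(200 - f) = -3*(200 - 1*(-450))/11 = -3*(200 + 450)/11 = -3/11*650 = -1950/11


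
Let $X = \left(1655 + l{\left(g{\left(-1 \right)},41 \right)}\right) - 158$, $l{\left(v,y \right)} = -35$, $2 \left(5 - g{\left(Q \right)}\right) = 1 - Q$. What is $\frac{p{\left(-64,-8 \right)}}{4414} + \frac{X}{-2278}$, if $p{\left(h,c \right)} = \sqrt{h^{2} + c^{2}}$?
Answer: $- \frac{43}{67} + \frac{4 \sqrt{65}}{2207} \approx -0.62718$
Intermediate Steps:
$g{\left(Q \right)} = \frac{9}{2} + \frac{Q}{2}$ ($g{\left(Q \right)} = 5 - \frac{1 - Q}{2} = 5 + \left(- \frac{1}{2} + \frac{Q}{2}\right) = \frac{9}{2} + \frac{Q}{2}$)
$p{\left(h,c \right)} = \sqrt{c^{2} + h^{2}}$
$X = 1462$ ($X = \left(1655 - 35\right) - 158 = 1620 - 158 = 1462$)
$\frac{p{\left(-64,-8 \right)}}{4414} + \frac{X}{-2278} = \frac{\sqrt{\left(-8\right)^{2} + \left(-64\right)^{2}}}{4414} + \frac{1462}{-2278} = \sqrt{64 + 4096} \cdot \frac{1}{4414} + 1462 \left(- \frac{1}{2278}\right) = \sqrt{4160} \cdot \frac{1}{4414} - \frac{43}{67} = 8 \sqrt{65} \cdot \frac{1}{4414} - \frac{43}{67} = \frac{4 \sqrt{65}}{2207} - \frac{43}{67} = - \frac{43}{67} + \frac{4 \sqrt{65}}{2207}$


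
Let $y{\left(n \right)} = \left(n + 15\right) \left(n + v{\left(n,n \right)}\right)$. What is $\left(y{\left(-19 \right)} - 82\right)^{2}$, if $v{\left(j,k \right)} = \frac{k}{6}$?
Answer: $\frac{400}{9} \approx 44.444$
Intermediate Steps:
$v{\left(j,k \right)} = \frac{k}{6}$ ($v{\left(j,k \right)} = k \frac{1}{6} = \frac{k}{6}$)
$y{\left(n \right)} = \frac{7 n \left(15 + n\right)}{6}$ ($y{\left(n \right)} = \left(n + 15\right) \left(n + \frac{n}{6}\right) = \left(15 + n\right) \frac{7 n}{6} = \frac{7 n \left(15 + n\right)}{6}$)
$\left(y{\left(-19 \right)} - 82\right)^{2} = \left(\frac{7}{6} \left(-19\right) \left(15 - 19\right) - 82\right)^{2} = \left(\frac{7}{6} \left(-19\right) \left(-4\right) - 82\right)^{2} = \left(\frac{266}{3} - 82\right)^{2} = \left(\frac{20}{3}\right)^{2} = \frac{400}{9}$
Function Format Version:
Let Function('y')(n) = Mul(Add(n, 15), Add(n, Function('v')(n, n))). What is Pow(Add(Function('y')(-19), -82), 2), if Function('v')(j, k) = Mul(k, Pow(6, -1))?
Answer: Rational(400, 9) ≈ 44.444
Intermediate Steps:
Function('v')(j, k) = Mul(Rational(1, 6), k) (Function('v')(j, k) = Mul(k, Rational(1, 6)) = Mul(Rational(1, 6), k))
Function('y')(n) = Mul(Rational(7, 6), n, Add(15, n)) (Function('y')(n) = Mul(Add(n, 15), Add(n, Mul(Rational(1, 6), n))) = Mul(Add(15, n), Mul(Rational(7, 6), n)) = Mul(Rational(7, 6), n, Add(15, n)))
Pow(Add(Function('y')(-19), -82), 2) = Pow(Add(Mul(Rational(7, 6), -19, Add(15, -19)), -82), 2) = Pow(Add(Mul(Rational(7, 6), -19, -4), -82), 2) = Pow(Add(Rational(266, 3), -82), 2) = Pow(Rational(20, 3), 2) = Rational(400, 9)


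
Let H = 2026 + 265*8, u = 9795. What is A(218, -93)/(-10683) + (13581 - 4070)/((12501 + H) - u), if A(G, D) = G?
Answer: 33370759/24399972 ≈ 1.3677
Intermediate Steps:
H = 4146 (H = 2026 + 2120 = 4146)
A(218, -93)/(-10683) + (13581 - 4070)/((12501 + H) - u) = 218/(-10683) + (13581 - 4070)/((12501 + 4146) - 1*9795) = 218*(-1/10683) + 9511/(16647 - 9795) = -218/10683 + 9511/6852 = 33370759/24399972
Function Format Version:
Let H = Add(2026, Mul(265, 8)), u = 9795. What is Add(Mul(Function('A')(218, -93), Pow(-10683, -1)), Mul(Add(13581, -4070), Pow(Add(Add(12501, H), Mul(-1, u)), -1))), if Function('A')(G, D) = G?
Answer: Rational(33370759, 24399972) ≈ 1.3677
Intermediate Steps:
H = 4146 (H = Add(2026, 2120) = 4146)
Add(Mul(Function('A')(218, -93), Pow(-10683, -1)), Mul(Add(13581, -4070), Pow(Add(Add(12501, H), Mul(-1, u)), -1))) = Add(Mul(218, Pow(-10683, -1)), Mul(Add(13581, -4070), Pow(Add(Add(12501, 4146), Mul(-1, 9795)), -1))) = Add(Mul(218, Rational(-1, 10683)), Mul(9511, Pow(Add(16647, -9795), -1))) = Add(Rational(-218, 10683), Mul(9511, Pow(6852, -1))) = Add(Rational(-218, 10683), Mul(9511, Rational(1, 6852))) = Add(Rational(-218, 10683), Rational(9511, 6852)) = Rational(33370759, 24399972)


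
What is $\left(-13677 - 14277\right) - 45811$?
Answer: $-73765$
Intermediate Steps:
$\left(-13677 - 14277\right) - 45811 = -27954 - 45811 = -73765$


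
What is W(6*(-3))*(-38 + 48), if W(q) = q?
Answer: -180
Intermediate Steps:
W(6*(-3))*(-38 + 48) = (6*(-3))*(-38 + 48) = -18*10 = -180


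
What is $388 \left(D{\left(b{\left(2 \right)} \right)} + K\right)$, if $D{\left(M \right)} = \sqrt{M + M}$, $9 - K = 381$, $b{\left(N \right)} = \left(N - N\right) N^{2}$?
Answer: $-144336$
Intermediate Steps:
$b{\left(N \right)} = 0$ ($b{\left(N \right)} = 0 N^{2} = 0$)
$K = -372$ ($K = 9 - 381 = -372$)
$D{\left(M \right)} = \sqrt{2} \sqrt{M}$ ($D{\left(M \right)} = \sqrt{2 M} = \sqrt{2} \sqrt{M}$)
$388 \left(D{\left(b{\left(2 \right)} \right)} + K\right) = 388 \left(\sqrt{2} \sqrt{0} - 372\right) = 388 \left(\sqrt{2} \cdot 0 - 372\right) = 388 \left(0 - 372\right) = 388 \left(-372\right) = -144336$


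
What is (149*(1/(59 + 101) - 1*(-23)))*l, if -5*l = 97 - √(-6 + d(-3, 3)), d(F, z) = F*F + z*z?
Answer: -53201493/800 + 548469*√3/400 ≈ -64127.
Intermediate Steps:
d(F, z) = F² + z²
l = -97/5 + 2*√3/5 (l = -(97 - √(-6 + ((-3)² + 3²)))/5 = -(97 - √(-6 + (9 + 9)))/5 = -(97 - √(-6 + 18))/5 = -(97 - √12)/5 = -(97 - 2*√3)/5 = -97/5 + 2*√3/5 ≈ -18.707)
(149*(1/(59 + 101) - 1*(-23)))*l = (149*(1/(59 + 101) - 1*(-23)))*(-97/5 + 2*√3/5) = (149*(1/160 + 23))*(-97/5 + 2*√3/5) = (149*(3681/160))*(-97/5 + 2*√3/5) = 548469*(-97/5 + 2*√3/5)/160 = -53201493/800 + 548469*√3/400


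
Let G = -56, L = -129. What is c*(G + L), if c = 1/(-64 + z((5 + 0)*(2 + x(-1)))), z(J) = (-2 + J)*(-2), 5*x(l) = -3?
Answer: 5/2 ≈ 2.5000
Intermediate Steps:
x(l) = -⅗ (x(l) = (⅕)*(-3) = -⅗)
z(J) = 4 - 2*J
c = -1/74 (c = 1/(-64 + (4 - 2*(5 + 0)*(2 - ⅗))) = 1/(-64 + (4 - 10*7/5)) = 1/(-64 + (4 - 2*7)) = 1/(-64 + (4 - 14)) = 1/(-64 - 10) = 1/(-74) = -1/74 ≈ -0.013514)
c*(G + L) = -(-56 - 129)/74 = -1/74*(-185) = 5/2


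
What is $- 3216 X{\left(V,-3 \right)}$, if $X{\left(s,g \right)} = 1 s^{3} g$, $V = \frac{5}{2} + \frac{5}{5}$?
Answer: $413658$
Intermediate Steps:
$V = \frac{7}{2}$ ($V = 5 \cdot \frac{1}{2} + 5 \cdot \frac{1}{5} = \frac{5}{2} + 1 = \frac{7}{2} \approx 3.5$)
$X{\left(s,g \right)} = g s^{3}$ ($X{\left(s,g \right)} = s^{3} g = g s^{3}$)
$- 3216 X{\left(V,-3 \right)} = - 3216 \left(- 3 \left(\frac{7}{2}\right)^{3}\right) = - 3216 \left(\left(-3\right) \frac{343}{8}\right) = \left(-3216\right) \left(- \frac{1029}{8}\right) = 413658$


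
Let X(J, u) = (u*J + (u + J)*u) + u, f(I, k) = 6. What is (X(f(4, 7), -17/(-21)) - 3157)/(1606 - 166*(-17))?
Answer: -1387307/1952748 ≈ -0.71044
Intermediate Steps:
X(J, u) = u + J*u + u*(J + u) (X(J, u) = (J*u + (J + u)*u) + u = (J*u + u*(J + u)) + u = u + J*u + u*(J + u))
(X(f(4, 7), -17/(-21)) - 3157)/(1606 - 166*(-17)) = ((-17/(-21))*(1 - 17/(-21) + 2*6) - 3157)/(1606 - 166*(-17)) = ((-17*(-1/21))*(1 - 17*(-1/21) + 12) - 3157)/(1606 + 2822) = (17*(1 + 17/21 + 12)/21 - 3157)/4428 = ((17/21)*(290/21) - 3157)*(1/4428) = (4930/441 - 3157)*(1/4428) = -1387307/441*1/4428 = -1387307/1952748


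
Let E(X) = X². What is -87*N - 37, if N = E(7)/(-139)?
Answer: -880/139 ≈ -6.3309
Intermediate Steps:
N = -49/139 (N = 7²/(-139) = 49*(-1/139) = -49/139 ≈ -0.35252)
-87*N - 37 = -87*(-49/139) - 37 = 4263/139 - 37 = -880/139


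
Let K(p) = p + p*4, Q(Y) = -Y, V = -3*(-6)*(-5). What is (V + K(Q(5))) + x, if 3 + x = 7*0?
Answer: -118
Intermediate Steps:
V = -90 (V = 18*(-5) = -90)
K(p) = 5*p (K(p) = p + 4*p = 5*p)
x = -3 (x = -3 + 7*0 = -3 + 0 = -3)
(V + K(Q(5))) + x = (-90 + 5*(-1*5)) - 3 = (-90 + 5*(-5)) - 3 = (-90 - 25) - 3 = -115 - 3 = -118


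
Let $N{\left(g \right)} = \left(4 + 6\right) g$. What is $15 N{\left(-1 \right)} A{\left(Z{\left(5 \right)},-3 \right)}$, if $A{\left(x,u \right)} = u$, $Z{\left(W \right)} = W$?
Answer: $450$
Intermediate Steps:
$N{\left(g \right)} = 10 g$
$15 N{\left(-1 \right)} A{\left(Z{\left(5 \right)},-3 \right)} = 15 \cdot 10 \left(-1\right) \left(-3\right) = 15 \left(-10\right) \left(-3\right) = \left(-150\right) \left(-3\right) = 450$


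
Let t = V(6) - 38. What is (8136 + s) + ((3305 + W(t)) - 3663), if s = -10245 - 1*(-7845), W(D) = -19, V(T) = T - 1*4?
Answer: 5359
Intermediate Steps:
V(T) = -4 + T (V(T) = T - 4 = -4 + T)
t = -36 (t = (-4 + 6) - 38 = 2 - 38 = -36)
s = -2400 (s = -10245 + 7845 = -2400)
(8136 + s) + ((3305 + W(t)) - 3663) = (8136 - 2400) + ((3305 - 19) - 3663) = 5736 + (3286 - 3663) = 5736 - 377 = 5359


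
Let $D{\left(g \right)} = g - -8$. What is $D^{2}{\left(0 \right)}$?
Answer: $64$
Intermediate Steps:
$D{\left(g \right)} = 8 + g$ ($D{\left(g \right)} = g + 8 = 8 + g$)
$D^{2}{\left(0 \right)} = \left(8 + 0\right)^{2} = 8^{2} = 64$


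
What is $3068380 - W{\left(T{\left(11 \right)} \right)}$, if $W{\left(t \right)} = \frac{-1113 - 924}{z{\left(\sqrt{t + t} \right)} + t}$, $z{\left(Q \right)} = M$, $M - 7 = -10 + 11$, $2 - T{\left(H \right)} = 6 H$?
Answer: $\frac{24546749}{8} \approx 3.0683 \cdot 10^{6}$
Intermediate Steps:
$T{\left(H \right)} = 2 - 6 H$
$M = 8$ ($M = 7 + \left(-10 + 11\right) = 7 + 1 = 8$)
$z{\left(Q \right)} = 8$
$W{\left(t \right)} = - \frac{2037}{8 + t}$ ($W{\left(t \right)} = \frac{-1113 - 924}{8 + t} = - \frac{2037}{8 + t}$)
$3068380 - W{\left(T{\left(11 \right)} \right)} = 3068380 - - \frac{2037}{8 + \left(2 - 66\right)} = 3068380 - - \frac{2037}{8 - 64} = 3068380 - - \frac{2037}{-56} = 3068380 - \left(-2037\right) \left(- \frac{1}{56}\right) = 3068380 - \frac{291}{8} = \frac{24546749}{8}$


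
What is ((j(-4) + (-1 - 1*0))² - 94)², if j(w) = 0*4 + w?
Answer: 4761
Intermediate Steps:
j(w) = w (j(w) = 0 + w = w)
((j(-4) + (-1 - 1*0))² - 94)² = ((-4 + (-1 - 1*0))² - 94)² = ((-4 + (-1 + 0))² - 94)² = ((-4 - 1)² - 94)² = ((-5)² - 94)² = (25 - 94)² = (-69)² = 4761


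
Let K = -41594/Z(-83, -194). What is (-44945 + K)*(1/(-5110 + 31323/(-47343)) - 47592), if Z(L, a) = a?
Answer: 16654133526051387364/7823181047 ≈ 2.1288e+9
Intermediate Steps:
K = 20797/97 (K = -41594/(-194) = -41594*(-1/194) = 20797/97 ≈ 214.40)
(-44945 + K)*(1/(-5110 + 31323/(-47343)) - 47592) = (-44945 + 20797/97)*(1/(-5110 + 31323/(-47343)) - 47592) = -4338868*(1/(-5110 + 31323*(-1/47343)) - 47592)/97 = -4338868*(1/(-5110 - 10441/15781) - 47592)/97 = -4338868*(1/(-80651351/15781) - 47592)/97 = -4338868*(-15781/80651351 - 47592)/97 = -4338868/97*(-3838359112573/80651351) = 16654133526051387364/7823181047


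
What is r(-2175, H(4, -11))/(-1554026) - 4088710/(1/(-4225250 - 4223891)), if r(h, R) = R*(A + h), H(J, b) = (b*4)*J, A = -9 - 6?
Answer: 26842758929766152710/777013 ≈ 3.4546e+13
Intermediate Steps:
A = -15
H(J, b) = 4*J*b (H(J, b) = (4*b)*J = 4*J*b)
r(h, R) = R*(-15 + h)
r(-2175, H(4, -11))/(-1554026) - 4088710/(1/(-4225250 - 4223891)) = ((4*4*(-11))*(-15 - 2175))/(-1554026) - 4088710/(1/(-4225250 - 4223891)) = -176*(-2190)*(-1/1554026) - 4088710/(1/(-8449141)) = 385440*(-1/1554026) - 4088710/(-1/8449141) = -192720/777013 - 4088710*(-8449141) = -192720/777013 + 34546087298110 = 26842758929766152710/777013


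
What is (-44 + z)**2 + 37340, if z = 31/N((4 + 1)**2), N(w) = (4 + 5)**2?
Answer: 257469829/6561 ≈ 39242.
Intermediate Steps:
N(w) = 81 (N(w) = 9**2 = 81)
z = 31/81 ≈ 0.38272
(-44 + z)**2 + 37340 = (-44 + 31/81)**2 + 37340 = (-3533/81)**2 + 37340 = 12482089/6561 + 37340 = 257469829/6561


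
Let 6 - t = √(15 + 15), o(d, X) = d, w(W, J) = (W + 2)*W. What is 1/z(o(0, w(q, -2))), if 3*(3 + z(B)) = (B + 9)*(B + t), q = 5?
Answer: -⅓ - √30/15 ≈ -0.69848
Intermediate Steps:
w(W, J) = W*(2 + W) (w(W, J) = (2 + W)*W = W*(2 + W))
t = 6 - √30 (t = 6 - √(15 + 15) = 6 - √30 ≈ 0.52277)
z(B) = -3 + (9 + B)*(6 + B - √30)/3 (z(B) = -3 + ((B + 9)*(B + (6 - √30)))/3 = -3 + ((9 + B)*(6 + B - √30))/3 = -3 + (9 + B)*(6 + B - √30)/3)
1/z(o(0, w(q, -2))) = 1/(15 - 3*√30 + 5*0 + (⅓)*0² - ⅓*0*√30) = 1/(15 - 3*√30 + 0 + (⅓)*0 + 0) = 1/(15 - 3*√30 + 0 + 0 + 0) = 1/(15 - 3*√30)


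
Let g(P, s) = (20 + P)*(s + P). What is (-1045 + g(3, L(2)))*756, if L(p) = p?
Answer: -703080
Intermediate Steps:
g(P, s) = (20 + P)*(P + s)
(-1045 + g(3, L(2)))*756 = (-1045 + (3**2 + 20*3 + 20*2 + 3*2))*756 = (-1045 + (9 + 60 + 40 + 6))*756 = (-1045 + 115)*756 = -930*756 = -703080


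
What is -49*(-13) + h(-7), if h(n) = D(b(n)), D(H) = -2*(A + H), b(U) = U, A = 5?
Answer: 641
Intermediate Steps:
D(H) = -10 - 2*H (D(H) = -2*(5 + H) = -10 - 2*H)
h(n) = -10 - 2*n
-49*(-13) + h(-7) = -49*(-13) + (-10 - 2*(-7)) = 637 + (-10 + 14) = 637 + 4 = 641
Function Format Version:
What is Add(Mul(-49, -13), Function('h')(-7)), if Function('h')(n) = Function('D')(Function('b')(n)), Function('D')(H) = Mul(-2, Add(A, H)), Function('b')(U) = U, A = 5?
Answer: 641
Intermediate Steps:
Function('D')(H) = Add(-10, Mul(-2, H)) (Function('D')(H) = Mul(-2, Add(5, H)) = Add(-10, Mul(-2, H)))
Function('h')(n) = Add(-10, Mul(-2, n))
Add(Mul(-49, -13), Function('h')(-7)) = Add(Mul(-49, -13), Add(-10, Mul(-2, -7))) = Add(637, Add(-10, 14)) = Add(637, 4) = 641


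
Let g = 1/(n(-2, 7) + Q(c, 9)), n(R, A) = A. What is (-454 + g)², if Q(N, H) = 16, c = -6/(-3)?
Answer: 109014481/529 ≈ 2.0608e+5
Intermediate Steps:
c = 2 (c = -6*(-⅓) = 2)
g = 1/23 (g = 1/(7 + 16) = 1/23 ≈ 0.043478)
(-454 + g)² = (-454 + 1/23)² = (-10441/23)² = 109014481/529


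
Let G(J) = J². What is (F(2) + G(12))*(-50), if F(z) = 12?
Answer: -7800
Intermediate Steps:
(F(2) + G(12))*(-50) = (12 + 12²)*(-50) = (12 + 144)*(-50) = 156*(-50) = -7800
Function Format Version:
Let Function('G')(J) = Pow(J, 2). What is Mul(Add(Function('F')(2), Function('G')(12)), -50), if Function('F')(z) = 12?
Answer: -7800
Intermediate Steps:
Mul(Add(Function('F')(2), Function('G')(12)), -50) = Mul(Add(12, Pow(12, 2)), -50) = Mul(Add(12, 144), -50) = Mul(156, -50) = -7800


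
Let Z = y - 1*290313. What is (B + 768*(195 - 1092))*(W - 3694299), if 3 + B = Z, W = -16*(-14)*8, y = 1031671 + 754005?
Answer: -2977873965248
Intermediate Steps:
y = 1785676
W = 1792 (W = 224*8 = 1792)
Z = 1495363 (Z = 1785676 - 1*290313 = 1785676 - 290313 = 1495363)
B = 1495360 (B = -3 + 1495363 = 1495360)
(B + 768*(195 - 1092))*(W - 3694299) = (1495360 + 768*(195 - 1092))*(1792 - 3694299) = (1495360 + 768*(-897))*(-3692507) = (1495360 - 688896)*(-3692507) = 806464*(-3692507) = -2977873965248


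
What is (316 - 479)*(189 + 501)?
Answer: -112470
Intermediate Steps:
(316 - 479)*(189 + 501) = -163*690 = -112470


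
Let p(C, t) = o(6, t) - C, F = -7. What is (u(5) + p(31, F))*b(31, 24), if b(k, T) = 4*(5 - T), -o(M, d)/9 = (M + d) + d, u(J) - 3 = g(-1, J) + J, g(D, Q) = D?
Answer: -3648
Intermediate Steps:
u(J) = 2 + J (u(J) = 3 + (-1 + J) = 2 + J)
o(M, d) = -18*d - 9*M (o(M, d) = -9*((M + d) + d) = -9*(M + 2*d) = -18*d - 9*M)
p(C, t) = -54 - C - 18*t (p(C, t) = (-18*t - 9*6) - C = (-18*t - 54) - C = (-54 - 18*t) - C = -54 - C - 18*t)
b(k, T) = 20 - 4*T
(u(5) + p(31, F))*b(31, 24) = ((2 + 5) + (-54 - 1*31 - 18*(-7)))*(20 - 4*24) = (7 + (-54 - 31 + 126))*(20 - 96) = (7 + 41)*(-76) = 48*(-76) = -3648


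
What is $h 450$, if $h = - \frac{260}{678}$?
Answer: $- \frac{19500}{113} \approx -172.57$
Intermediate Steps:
$h = - \frac{130}{339}$ ($h = \left(-260\right) \frac{1}{678} = - \frac{130}{339} \approx -0.38348$)
$h 450 = \left(- \frac{130}{339}\right) 450 = - \frac{19500}{113}$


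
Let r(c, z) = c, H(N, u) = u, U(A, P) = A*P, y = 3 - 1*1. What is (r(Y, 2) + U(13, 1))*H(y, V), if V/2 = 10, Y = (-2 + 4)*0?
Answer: 260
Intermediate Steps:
y = 2 (y = 3 - 1 = 2)
Y = 0 (Y = 2*0 = 0)
V = 20 (V = 2*10 = 20)
(r(Y, 2) + U(13, 1))*H(y, V) = (0 + 13*1)*20 = (0 + 13)*20 = 13*20 = 260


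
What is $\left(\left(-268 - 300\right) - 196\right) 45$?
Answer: $-34380$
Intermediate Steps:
$\left(\left(-268 - 300\right) - 196\right) 45 = \left(-568 - 196\right) 45 = \left(-764\right) 45 = -34380$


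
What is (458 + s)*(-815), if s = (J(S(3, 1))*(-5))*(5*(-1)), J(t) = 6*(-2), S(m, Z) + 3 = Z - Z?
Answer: -128770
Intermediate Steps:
S(m, Z) = -3 (S(m, Z) = -3 + (Z - Z) = -3 + 0 = -3)
J(t) = -12
s = -300 (s = (-12*(-5))*(5*(-1)) = 60*(-5) = -300)
(458 + s)*(-815) = (458 - 300)*(-815) = 158*(-815) = -128770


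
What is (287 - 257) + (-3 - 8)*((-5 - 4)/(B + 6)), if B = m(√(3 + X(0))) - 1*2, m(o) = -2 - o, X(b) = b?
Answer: 228 + 99*√3 ≈ 399.47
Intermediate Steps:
B = -4 - √3 (B = (-2 - √(3 + 0)) - 1*2 = (-2 - √3) - 2 = -4 - √3 ≈ -5.7320)
(287 - 257) + (-3 - 8)*((-5 - 4)/(B + 6)) = (287 - 257) + (-3 - 8)*((-5 - 4)/((-4 - √3) + 6)) = 30 - (-99)/(2 - √3) = 30 + 99/(2 - √3)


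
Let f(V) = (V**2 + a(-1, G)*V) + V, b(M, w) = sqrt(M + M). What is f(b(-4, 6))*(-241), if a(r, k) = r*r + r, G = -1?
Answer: 1928 - 482*I*sqrt(2) ≈ 1928.0 - 681.65*I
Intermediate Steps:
a(r, k) = r + r**2 (a(r, k) = r**2 + r = r + r**2)
b(M, w) = sqrt(2)*sqrt(M) (b(M, w) = sqrt(2*M) = sqrt(2)*sqrt(M))
f(V) = V + V**2 (f(V) = (V**2 + (-(1 - 1))*V) + V = (V**2 + (-1*0)*V) + V = (V**2 + 0*V) + V = (V**2 + 0) + V = V**2 + V = V + V**2)
f(b(-4, 6))*(-241) = ((sqrt(2)*sqrt(-4))*(1 + sqrt(2)*sqrt(-4)))*(-241) = ((sqrt(2)*(2*I))*(1 + sqrt(2)*(2*I)))*(-241) = ((2*I*sqrt(2))*(1 + 2*I*sqrt(2)))*(-241) = (2*I*sqrt(2)*(1 + 2*I*sqrt(2)))*(-241) = -482*I*sqrt(2)*(1 + 2*I*sqrt(2))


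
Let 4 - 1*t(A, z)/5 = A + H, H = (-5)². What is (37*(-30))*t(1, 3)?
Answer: 122100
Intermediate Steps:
H = 25
t(A, z) = -105 - 5*A (t(A, z) = 20 - 5*(A + 25) = 20 - 5*(25 + A) = 20 + (-125 - 5*A) = -105 - 5*A)
(37*(-30))*t(1, 3) = (37*(-30))*(-105 - 5*1) = -1110*(-105 - 5) = -1110*(-110) = 122100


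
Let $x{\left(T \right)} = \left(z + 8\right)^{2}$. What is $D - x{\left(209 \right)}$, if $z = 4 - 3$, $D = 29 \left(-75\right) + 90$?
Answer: $-2166$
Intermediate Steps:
$D = -2085$ ($D = -2175 + 90 = -2085$)
$z = 1$
$x{\left(T \right)} = 81$ ($x{\left(T \right)} = \left(1 + 8\right)^{2} = 9^{2} = 81$)
$D - x{\left(209 \right)} = -2085 - 81 = -2166$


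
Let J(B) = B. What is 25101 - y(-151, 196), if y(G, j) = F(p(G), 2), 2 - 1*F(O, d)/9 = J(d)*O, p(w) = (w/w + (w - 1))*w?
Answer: 435501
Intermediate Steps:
p(w) = w**2 (p(w) = (1 + (-1 + w))*w = w*w = w**2)
F(O, d) = 18 - 9*O*d (F(O, d) = 18 - 9*d*O = 18 - 9*O*d)
y(G, j) = 18 - 18*G**2 (y(G, j) = 18 - 9*G**2*2 = 18 - 18*G**2)
25101 - y(-151, 196) = 25101 - (18 - 18*(-151)**2) = 25101 - (18 - 18*22801) = 25101 - (18 - 410418) = 25101 - 1*(-410400) = 25101 + 410400 = 435501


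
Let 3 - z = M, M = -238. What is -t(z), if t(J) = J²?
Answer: -58081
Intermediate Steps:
z = 241 (z = 3 - 1*(-238) = 3 + 238 = 241)
-t(z) = -1*241² = -1*58081 = -58081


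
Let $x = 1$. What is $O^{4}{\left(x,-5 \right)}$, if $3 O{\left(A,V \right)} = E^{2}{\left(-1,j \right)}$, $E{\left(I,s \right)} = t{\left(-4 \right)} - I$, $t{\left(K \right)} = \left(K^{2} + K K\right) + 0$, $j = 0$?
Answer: $17363069361$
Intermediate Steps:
$t{\left(K \right)} = 2 K^{2}$ ($t{\left(K \right)} = \left(K^{2} + K^{2}\right) + 0 = 2 K^{2} + 0 = 2 K^{2}$)
$E{\left(I,s \right)} = 32 - I$ ($E{\left(I,s \right)} = 2 \left(-4\right)^{2} - I = 2 \cdot 16 - I = 32 - I$)
$O{\left(A,V \right)} = 363$ ($O{\left(A,V \right)} = \frac{\left(32 - -1\right)^{2}}{3} = \frac{\left(32 + 1\right)^{2}}{3} = \frac{33^{2}}{3} = \frac{1}{3} \cdot 1089 = 363$)
$O^{4}{\left(x,-5 \right)} = 363^{4} = 17363069361$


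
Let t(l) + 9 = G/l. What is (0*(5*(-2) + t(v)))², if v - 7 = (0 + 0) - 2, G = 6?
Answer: 0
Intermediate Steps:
v = 5 (v = 7 + ((0 + 0) - 2) = 7 + (0 - 2) = 7 - 2 = 5)
t(l) = -9 + 6/l
(0*(5*(-2) + t(v)))² = (0*(5*(-2) + (-9 + 6/5)))² = (0*(-10 + (-9 + 6*(⅕))))² = (0*(-10 + (-9 + 6/5)))² = (0*(-10 - 39/5))² = (0*(-89/5))² = 0² = 0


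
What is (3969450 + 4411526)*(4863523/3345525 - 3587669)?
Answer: -100593766267655237152/3345525 ≈ -3.0068e+13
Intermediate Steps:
(3969450 + 4411526)*(4863523/3345525 - 3587669) = 8380976*(4863523*(1/3345525) - 3587669) = 8380976*(4863523/3345525 - 3587669) = 8380976*(-12002631467702/3345525) = -100593766267655237152/3345525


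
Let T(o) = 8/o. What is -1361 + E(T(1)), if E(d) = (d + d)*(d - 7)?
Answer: -1345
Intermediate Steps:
E(d) = 2*d*(-7 + d) (E(d) = (2*d)*(-7 + d) = 2*d*(-7 + d))
-1361 + E(T(1)) = -1361 + 2*(8/1)*(-7 + 8/1) = -1361 + 2*(8*1)*(-7 + 8*1) = -1361 + 2*8*(-7 + 8) = -1361 + 2*8*1 = -1361 + 16 = -1345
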